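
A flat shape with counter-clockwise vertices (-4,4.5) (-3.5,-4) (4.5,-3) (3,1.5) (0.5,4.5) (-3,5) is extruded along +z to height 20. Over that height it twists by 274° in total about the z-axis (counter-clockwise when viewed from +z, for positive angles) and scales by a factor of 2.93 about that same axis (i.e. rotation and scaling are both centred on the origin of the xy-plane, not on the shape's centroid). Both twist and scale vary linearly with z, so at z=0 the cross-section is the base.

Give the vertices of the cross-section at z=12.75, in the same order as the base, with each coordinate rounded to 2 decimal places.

Cross-section at z=12.75: (7.95,-10.82) (8.60,8.16) (-9.37,7.59) (-6.97,-2.71) (-2.04,-9.89) (5.63,-11.72)

t = z/height = 12.75/20 = 0.6375
s = 1 + (scale-1)·z/height = 1 + (2.93-1)·12.75/20 = 2.230375
θ = twist·z/height = 274°·12.75/20 = 174.6750° = 3.048654 rad
cos θ = -0.995684, sin θ = 0.092805 (intermediates below are computed at full precision and shown rounded to 5 d.p.)
v1: (-4,4.5) → rotate → (3.56511,-4.85180) → ×s → (7.95154,-10.82133) → (7.95,-10.82)
v2: (-3.5,-4) → rotate → (3.85612,3.65792) → ×s → (8.60058,8.15853) → (8.60,8.16)
v3: (4.5,-3) → rotate → (-4.20216,3.40468) → ×s → (-9.37240,7.59370) → (-9.37,7.59)
v4: (3,1.5) → rotate → (-3.12626,-1.21511) → ×s → (-6.97273,-2.71015) → (-6.97,-2.71)
v5: (0.5,4.5) → rotate → (-0.91546,-4.43418) → ×s → (-2.04183,-9.88988) → (-2.04,-9.89)
v6: (-3,5) → rotate → (2.52303,-5.25684) → ×s → (5.62730,-11.72472) → (5.63,-11.72)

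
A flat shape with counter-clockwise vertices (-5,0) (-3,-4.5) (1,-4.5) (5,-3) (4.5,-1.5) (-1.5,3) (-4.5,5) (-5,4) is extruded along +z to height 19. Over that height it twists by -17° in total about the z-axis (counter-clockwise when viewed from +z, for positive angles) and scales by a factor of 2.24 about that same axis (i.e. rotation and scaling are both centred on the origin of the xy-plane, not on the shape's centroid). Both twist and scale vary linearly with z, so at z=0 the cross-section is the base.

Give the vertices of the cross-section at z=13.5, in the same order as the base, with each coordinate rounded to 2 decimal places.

Cross-section at z=13.5: (-9.20,1.97) (-7.29,-7.10) (0.07,-8.67) (8.02,-7.49) (7.69,-4.53) (-1.58,6.11) (-6.31,10.97) (-7.62,9.33)

t = z/height = 13.5/19 = 0.710526
s = 1 + (scale-1)·z/height = 1 + (2.24-1)·13.5/19 = 1.881053
θ = twist·z/height = -17°·13.5/19 = -12.0789° = -0.210817 rad
cos θ = 0.977860, sin θ = -0.209259 (intermediates below are computed at full precision and shown rounded to 5 d.p.)
v1: (-5,0) → rotate → (-4.88930,1.04630) → ×s → (-9.19703,1.96814) → (-9.20,1.97)
v2: (-3,-4.5) → rotate → (-3.87525,-3.77259) → ×s → (-7.28954,-7.09645) → (-7.29,-7.10)
v3: (1,-4.5) → rotate → (0.03619,-4.60963) → ×s → (0.06808,-8.67096) → (0.07,-8.67)
v4: (5,-3) → rotate → (4.26152,-3.97988) → ×s → (8.01615,-7.48636) → (8.02,-7.49)
v5: (4.5,-1.5) → rotate → (4.08648,-2.40846) → ×s → (7.68689,-4.53043) → (7.69,-4.53)
v6: (-1.5,3) → rotate → (-0.83901,3.24747) → ×s → (-1.57823,6.10866) → (-1.58,6.11)
v7: (-4.5,5) → rotate → (-3.35407,5.83097) → ×s → (-6.30919,10.96836) → (-6.31,10.97)
v8: (-5,4) → rotate → (-4.05226,4.95774) → ×s → (-7.62252,9.32576) → (-7.62,9.33)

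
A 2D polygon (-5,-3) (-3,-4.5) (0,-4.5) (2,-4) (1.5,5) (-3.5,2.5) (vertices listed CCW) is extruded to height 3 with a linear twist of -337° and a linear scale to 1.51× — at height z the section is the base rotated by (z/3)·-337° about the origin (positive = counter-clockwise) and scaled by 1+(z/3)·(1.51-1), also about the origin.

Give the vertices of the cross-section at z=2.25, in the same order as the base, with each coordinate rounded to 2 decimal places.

t = z/height = 2.25/3 = 0.75
s = 1 + (scale-1)·z/height = 1 + (1.51-1)·2.25/3 = 1.382500
θ = twist·z/height = -337°·2.25/3 = -252.7500° = -4.411320 rad
cos θ = -0.296542, sin θ = 0.955020 (intermediates below are computed at full precision and shown rounded to 5 d.p.)
v1: (-5,-3) → rotate → (4.34777,-3.88547) → ×s → (6.01079,-5.37167) → (6.01,-5.37)
v2: (-3,-4.5) → rotate → (5.18721,-1.53062) → ×s → (7.17132,-2.11609) → (7.17,-2.12)
v3: (0,-4.5) → rotate → (4.29759,1.33444) → ×s → (5.94142,1.84486) → (5.94,1.84)
v4: (2,-4) → rotate → (3.22700,3.09621) → ×s → (4.46132,4.28051) → (4.46,4.28)
v5: (1.5,5) → rotate → (-5.21991,-0.05018) → ×s → (-7.21653,-0.06937) → (-7.22,-0.07)
v6: (-3.5,2.5) → rotate → (-1.34965,-4.08392) → ×s → (-1.86590,-5.64602) → (-1.87,-5.65)

Cross-section at z=2.25: (6.01,-5.37) (7.17,-2.12) (5.94,1.84) (4.46,4.28) (-7.22,-0.07) (-1.87,-5.65)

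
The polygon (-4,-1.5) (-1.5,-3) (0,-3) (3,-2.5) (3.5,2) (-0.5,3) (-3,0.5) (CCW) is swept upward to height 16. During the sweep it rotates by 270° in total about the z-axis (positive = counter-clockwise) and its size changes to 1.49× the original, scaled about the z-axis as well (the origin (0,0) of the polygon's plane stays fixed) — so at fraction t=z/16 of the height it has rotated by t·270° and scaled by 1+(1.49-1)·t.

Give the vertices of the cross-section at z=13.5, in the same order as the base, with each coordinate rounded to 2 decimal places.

Cross-section at z=13.5: (2.23,5.61) (-1.72,4.42) (-3.14,2.85) (-5.47,-0.77) (-1.23,-5.56) (3.62,-2.32) (3.37,2.67)

t = z/height = 13.5/16 = 0.84375
s = 1 + (scale-1)·z/height = 1 + (1.49-1)·13.5/16 = 1.413438
θ = twist·z/height = 270°·13.5/16 = 227.8125° = 3.976078 rad
cos θ = -0.671559, sin θ = -0.740951 (intermediates below are computed at full precision and shown rounded to 5 d.p.)
v1: (-4,-1.5) → rotate → (1.57481,3.97114) → ×s → (2.22589,5.61296) → (2.23,5.61)
v2: (-1.5,-3) → rotate → (-1.21551,3.12610) → ×s → (-1.71805,4.41855) → (-1.72,4.42)
v3: (0,-3) → rotate → (-2.22285,2.01468) → ×s → (-3.14186,2.84762) → (-3.14,2.85)
v4: (3,-2.5) → rotate → (-3.86705,-0.54396) → ×s → (-5.46584,-0.76885) → (-5.47,-0.77)
v5: (3.5,2) → rotate → (-0.86855,-3.93645) → ×s → (-1.22765,-5.56392) → (-1.23,-5.56)
v6: (-0.5,3) → rotate → (2.55863,-1.64420) → ×s → (3.61647,-2.32398) → (3.62,-2.32)
v7: (-3,0.5) → rotate → (2.38515,1.88707) → ×s → (3.37126,2.66726) → (3.37,2.67)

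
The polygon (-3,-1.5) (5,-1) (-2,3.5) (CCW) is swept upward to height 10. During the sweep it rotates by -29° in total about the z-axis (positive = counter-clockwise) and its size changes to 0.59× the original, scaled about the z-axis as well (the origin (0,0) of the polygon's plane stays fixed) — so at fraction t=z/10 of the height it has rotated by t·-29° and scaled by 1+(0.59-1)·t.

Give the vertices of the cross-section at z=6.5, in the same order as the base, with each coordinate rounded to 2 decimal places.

Cross-section at z=6.5: (-2.44,-0.33) (3.23,-1.88) (-0.56,2.90)

t = z/height = 6.5/10 = 0.65
s = 1 + (scale-1)·z/height = 1 + (0.59-1)·6.5/10 = 0.733500
θ = twist·z/height = -29°·6.5/10 = -18.8500° = -0.328995 rad
cos θ = 0.946368, sin θ = -0.323092 (intermediates below are computed at full precision and shown rounded to 5 d.p.)
v1: (-3,-1.5) → rotate → (-3.32374,-0.45028) → ×s → (-2.43796,-0.33028) → (-2.44,-0.33)
v2: (5,-1) → rotate → (4.40875,-2.56183) → ×s → (3.23382,-1.87910) → (3.23,-1.88)
v3: (-2,3.5) → rotate → (-0.76191,3.95847) → ×s → (-0.55886,2.90354) → (-0.56,2.90)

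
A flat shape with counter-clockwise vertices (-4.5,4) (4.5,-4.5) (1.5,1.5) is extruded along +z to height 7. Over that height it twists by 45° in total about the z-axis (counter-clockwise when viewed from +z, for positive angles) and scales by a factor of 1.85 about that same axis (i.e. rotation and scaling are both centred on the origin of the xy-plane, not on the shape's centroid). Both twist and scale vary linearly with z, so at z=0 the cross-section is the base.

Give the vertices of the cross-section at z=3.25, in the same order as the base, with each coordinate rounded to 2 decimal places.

Cross-section at z=3.25: (-7.85,2.97) (8.10,-3.63) (1.21,2.70)

t = z/height = 3.25/7 = 0.464286
s = 1 + (scale-1)·z/height = 1 + (1.85-1)·3.25/7 = 1.394643
θ = twist·z/height = 45°·3.25/7 = 20.8929° = 0.364649 rad
cos θ = 0.934249, sin θ = 0.356622 (intermediates below are computed at full precision and shown rounded to 5 d.p.)
v1: (-4.5,4) → rotate → (-5.63061,2.13220) → ×s → (-7.85268,2.97366) → (-7.85,2.97)
v2: (4.5,-4.5) → rotate → (5.80892,-2.59932) → ×s → (8.10136,-3.62513) → (8.10,-3.63)
v3: (1.5,1.5) → rotate → (0.86644,1.93631) → ×s → (1.20838,2.70045) → (1.21,2.70)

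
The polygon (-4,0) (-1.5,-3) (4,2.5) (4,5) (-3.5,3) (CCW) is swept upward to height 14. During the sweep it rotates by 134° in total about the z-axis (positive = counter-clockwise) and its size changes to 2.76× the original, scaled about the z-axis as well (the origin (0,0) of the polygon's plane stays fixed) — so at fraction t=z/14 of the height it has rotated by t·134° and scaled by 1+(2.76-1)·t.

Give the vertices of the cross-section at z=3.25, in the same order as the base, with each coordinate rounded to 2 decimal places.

t = z/height = 3.25/14 = 0.232143
s = 1 + (scale-1)·z/height = 1 + (2.76-1)·3.25/14 = 1.408571
θ = twist·z/height = 134°·3.25/14 = 31.1071° = 0.542922 rad
cos θ = 0.856203, sin θ = 0.516640 (intermediates below are computed at full precision and shown rounded to 5 d.p.)
v1: (-4,0) → rotate → (-3.42481,-2.06656) → ×s → (-4.82409,-2.91090) → (-4.82,-2.91)
v2: (-1.5,-3) → rotate → (0.26562,-3.34357) → ×s → (0.37414,-4.70965) → (0.37,-4.71)
v3: (4,2.5) → rotate → (2.13321,4.20707) → ×s → (3.00478,5.92595) → (3.00,5.93)
v4: (4,5) → rotate → (0.84161,6.34757) → ×s → (1.18547,8.94101) → (1.19,8.94)
v5: (-3.5,3) → rotate → (-4.54663,0.76037) → ×s → (-6.40425,1.07103) → (-6.40,1.07)

Cross-section at z=3.25: (-4.82,-2.91) (0.37,-4.71) (3.00,5.93) (1.19,8.94) (-6.40,1.07)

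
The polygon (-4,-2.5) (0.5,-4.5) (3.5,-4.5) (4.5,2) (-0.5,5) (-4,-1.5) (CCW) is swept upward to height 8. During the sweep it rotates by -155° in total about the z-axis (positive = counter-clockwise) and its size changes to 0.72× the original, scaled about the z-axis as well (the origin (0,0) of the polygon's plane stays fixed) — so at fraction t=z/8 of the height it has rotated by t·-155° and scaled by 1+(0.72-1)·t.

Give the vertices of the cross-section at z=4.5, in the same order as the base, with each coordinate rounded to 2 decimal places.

Cross-section at z=4.5: (-2.27,3.26) (-3.77,-0.61) (-3.64,-3.13) (1.87,-3.70) (4.19,0.63) (-1.43,3.30)

t = z/height = 4.5/8 = 0.5625
s = 1 + (scale-1)·z/height = 1 + (0.72-1)·4.5/8 = 0.842500
θ = twist·z/height = -155°·4.5/8 = -87.1875° = -1.521709 rad
cos θ = 0.049068, sin θ = -0.998795 (intermediates below are computed at full precision and shown rounded to 5 d.p.)
v1: (-4,-2.5) → rotate → (-2.69326,3.87251) → ×s → (-2.26907,3.26259) → (-2.27,3.26)
v2: (0.5,-4.5) → rotate → (-4.47005,-0.72020) → ×s → (-3.76601,-0.60677) → (-3.77,-0.61)
v3: (3.5,-4.5) → rotate → (-4.32284,-3.71659) → ×s → (-3.64199,-3.13123) → (-3.64,-3.13)
v4: (4.5,2) → rotate → (2.21840,-4.39644) → ×s → (1.86900,-3.70400) → (1.87,-3.70)
v5: (-0.5,5) → rotate → (4.96944,0.74474) → ×s → (4.18676,0.62744) → (4.19,0.63)
v6: (-4,-1.5) → rotate → (-1.69446,3.92158) → ×s → (-1.42759,3.30393) → (-1.43,3.30)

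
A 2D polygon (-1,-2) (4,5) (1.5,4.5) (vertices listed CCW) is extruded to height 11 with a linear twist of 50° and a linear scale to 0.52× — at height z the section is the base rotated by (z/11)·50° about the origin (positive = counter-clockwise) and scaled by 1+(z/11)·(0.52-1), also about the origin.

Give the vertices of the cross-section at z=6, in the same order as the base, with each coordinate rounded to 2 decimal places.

t = z/height = 6/11 = 0.545455
s = 1 + (scale-1)·z/height = 1 + (0.52-1)·6/11 = 0.738182
θ = twist·z/height = 50°·6/11 = 27.2727° = 0.475999 rad
cos θ = 0.888835, sin θ = 0.458227 (intermediates below are computed at full precision and shown rounded to 5 d.p.)
v1: (-1,-2) → rotate → (0.02762,-2.23590) → ×s → (0.02039,-1.65050) → (0.02,-1.65)
v2: (4,5) → rotate → (1.26421,6.27708) → ×s → (0.93322,4.63363) → (0.93,4.63)
v3: (1.5,4.5) → rotate → (-0.72877,4.68710) → ×s → (-0.53796,3.45993) → (-0.54,3.46)

Cross-section at z=6: (0.02,-1.65) (0.93,4.63) (-0.54,3.46)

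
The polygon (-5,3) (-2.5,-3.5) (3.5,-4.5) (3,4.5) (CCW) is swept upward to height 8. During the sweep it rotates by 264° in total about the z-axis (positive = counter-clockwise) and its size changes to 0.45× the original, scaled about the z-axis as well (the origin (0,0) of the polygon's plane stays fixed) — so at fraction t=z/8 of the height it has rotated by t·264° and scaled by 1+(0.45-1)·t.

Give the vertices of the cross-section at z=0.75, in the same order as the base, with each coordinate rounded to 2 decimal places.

t = z/height = 0.75/8 = 0.09375
s = 1 + (scale-1)·z/height = 1 + (0.45-1)·0.75/8 = 0.948438
θ = twist·z/height = 264°·0.75/8 = 24.7500° = 0.431969 rad
cos θ = 0.908143, sin θ = 0.418660 (intermediates below are computed at full precision and shown rounded to 5 d.p.)
v1: (-5,3) → rotate → (-5.79670,0.63113) → ×s → (-5.49780,0.59859) → (-5.50,0.60)
v2: (-2.5,-3.5) → rotate → (-0.80505,-4.22515) → ×s → (-0.76354,-4.00729) → (-0.76,-4.01)
v3: (3.5,-4.5) → rotate → (5.06247,-2.62134) → ×s → (4.80144,-2.48617) → (4.80,-2.49)
v4: (3,4.5) → rotate → (0.84046,5.34262) → ×s → (0.79712,5.06714) → (0.80,5.07)

Cross-section at z=0.75: (-5.50,0.60) (-0.76,-4.01) (4.80,-2.49) (0.80,5.07)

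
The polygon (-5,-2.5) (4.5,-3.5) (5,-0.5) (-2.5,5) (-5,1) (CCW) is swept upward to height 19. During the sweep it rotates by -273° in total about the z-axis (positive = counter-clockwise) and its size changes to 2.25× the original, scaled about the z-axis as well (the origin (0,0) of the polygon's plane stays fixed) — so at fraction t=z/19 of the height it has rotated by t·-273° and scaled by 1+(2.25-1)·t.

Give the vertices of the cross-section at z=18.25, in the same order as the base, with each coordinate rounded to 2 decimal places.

Cross-section at z=18.25: (6.94,-10.16) (6.29,10.85) (-0.40,11.05) (-10.16,-6.94) (-0.69,-11.20)

t = z/height = 18.25/19 = 0.960526
s = 1 + (scale-1)·z/height = 1 + (2.25-1)·18.25/19 = 2.200658
θ = twist·z/height = -273°·18.25/19 = -262.2237° = -4.576667 rad
cos θ = -0.135306, sin θ = 0.990804 (intermediates below are computed at full precision and shown rounded to 5 d.p.)
v1: (-5,-2.5) → rotate → (3.15354,-4.61575) → ×s → (6.93986,-10.15770) → (6.94,-10.16)
v2: (4.5,-3.5) → rotate → (2.85894,4.93219) → ×s → (6.29154,10.85406) → (6.29,10.85)
v3: (5,-0.5) → rotate → (-0.18113,5.02167) → ×s → (-0.39860,11.05098) → (-0.40,11.05)
v4: (-2.5,5) → rotate → (-4.61575,-3.15354) → ×s → (-10.15770,-6.93986) → (-10.16,-6.94)
v5: (-5,1) → rotate → (-0.31427,-5.08933) → ×s → (-0.69161,-11.19986) → (-0.69,-11.20)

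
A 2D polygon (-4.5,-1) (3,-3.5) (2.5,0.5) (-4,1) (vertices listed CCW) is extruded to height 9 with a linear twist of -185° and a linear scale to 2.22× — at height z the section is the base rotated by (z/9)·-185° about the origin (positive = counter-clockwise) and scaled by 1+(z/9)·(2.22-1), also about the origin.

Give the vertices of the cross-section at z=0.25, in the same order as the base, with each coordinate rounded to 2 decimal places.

Cross-section at z=0.25: (-4.73,-0.61) (2.77,-3.88) (2.62,0.28) (-4.03,1.40)

t = z/height = 0.25/9 = 0.0277778
s = 1 + (scale-1)·z/height = 1 + (2.22-1)·0.25/9 = 1.033889
θ = twist·z/height = -185°·0.25/9 = -5.1389° = -0.089691 rad
cos θ = 0.995980, sin θ = -0.089570 (intermediates below are computed at full precision and shown rounded to 5 d.p.)
v1: (-4.5,-1) → rotate → (-4.57148,-0.59291) → ×s → (-4.72641,-0.61301) → (-4.73,-0.61)
v2: (3,-3.5) → rotate → (2.67445,-3.75464) → ×s → (2.76508,-3.88188) → (2.77,-3.88)
v3: (2.5,0.5) → rotate → (2.53474,0.27406) → ×s → (2.62064,0.28335) → (2.62,0.28)
v4: (-4,1) → rotate → (-3.89435,1.35426) → ×s → (-4.02633,1.40016) → (-4.03,1.40)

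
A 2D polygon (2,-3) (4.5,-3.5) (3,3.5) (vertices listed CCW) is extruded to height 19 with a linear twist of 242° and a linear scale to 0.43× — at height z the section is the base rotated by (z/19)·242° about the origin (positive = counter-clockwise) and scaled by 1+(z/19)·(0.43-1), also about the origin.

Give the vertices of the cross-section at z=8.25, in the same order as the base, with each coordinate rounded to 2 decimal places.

t = z/height = 8.25/19 = 0.434211
s = 1 + (scale-1)·z/height = 1 + (0.43-1)·8.25/19 = 0.752500
θ = twist·z/height = 242°·8.25/19 = 105.0789° = 1.833974 rad
cos θ = -0.260150, sin θ = 0.965568 (intermediates below are computed at full precision and shown rounded to 5 d.p.)
v1: (2,-3) → rotate → (2.37641,2.71159) → ×s → (1.78825,2.04047) → (1.79,2.04)
v2: (4.5,-3.5) → rotate → (2.20882,5.25558) → ×s → (1.66213,3.95482) → (1.66,3.95)
v3: (3,3.5) → rotate → (-4.15994,1.98618) → ×s → (-3.13035,1.49460) → (-3.13,1.49)

Cross-section at z=8.25: (1.79,2.04) (1.66,3.95) (-3.13,1.49)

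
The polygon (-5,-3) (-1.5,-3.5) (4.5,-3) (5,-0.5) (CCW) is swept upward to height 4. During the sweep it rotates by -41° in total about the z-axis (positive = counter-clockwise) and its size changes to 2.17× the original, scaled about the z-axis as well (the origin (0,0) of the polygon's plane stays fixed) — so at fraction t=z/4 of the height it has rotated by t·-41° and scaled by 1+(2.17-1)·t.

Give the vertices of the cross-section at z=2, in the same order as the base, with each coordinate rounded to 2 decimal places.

Cross-section at z=2: (-9.09,-1.68) (-4.17,-4.36) (5.02,-6.95) (7.15,-3.52)

t = z/height = 2/4 = 0.5
s = 1 + (scale-1)·z/height = 1 + (2.17-1)·2/4 = 1.585000
θ = twist·z/height = -41°·2/4 = -20.5000° = -0.357792 rad
cos θ = 0.936672, sin θ = -0.350207 (intermediates below are computed at full precision and shown rounded to 5 d.p.)
v1: (-5,-3) → rotate → (-5.73398,-1.05898) → ×s → (-9.08836,-1.67848) → (-9.09,-1.68)
v2: (-1.5,-3.5) → rotate → (-2.63073,-2.75304) → ×s → (-4.16971,-4.36357) → (-4.17,-4.36)
v3: (4.5,-3) → rotate → (3.16440,-4.38595) → ×s → (5.01558,-6.95173) → (5.02,-6.95)
v4: (5,-0.5) → rotate → (4.50826,-2.21937) → ×s → (7.14559,-3.51771) → (7.15,-3.52)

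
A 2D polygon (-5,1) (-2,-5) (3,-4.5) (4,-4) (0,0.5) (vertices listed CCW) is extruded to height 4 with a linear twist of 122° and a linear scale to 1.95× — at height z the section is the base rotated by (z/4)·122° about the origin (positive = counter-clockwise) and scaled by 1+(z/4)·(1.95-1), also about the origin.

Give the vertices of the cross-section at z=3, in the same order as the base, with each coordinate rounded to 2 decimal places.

t = z/height = 3/4 = 0.75
s = 1 + (scale-1)·z/height = 1 + (1.95-1)·3/4 = 1.712500
θ = twist·z/height = 122°·3/4 = 91.5000° = 1.596976 rad
cos θ = -0.026177, sin θ = 0.999657 (intermediates below are computed at full precision and shown rounded to 5 d.p.)
v1: (-5,1) → rotate → (-0.86877,-5.02446) → ×s → (-1.48777,-8.60439) → (-1.49,-8.60)
v2: (-2,-5) → rotate → (5.05064,-1.86843) → ×s → (8.64922,-3.19969) → (8.65,-3.20)
v3: (3,-4.5) → rotate → (4.41993,3.11677) → ×s → (7.56913,5.33747) → (7.57,5.34)
v4: (4,-4) → rotate → (3.89392,4.10334) → ×s → (6.66834,7.02696) → (6.67,7.03)
v5: (0,0.5) → rotate → (-0.49983,-0.01309) → ×s → (-0.85596,-0.02241) → (-0.86,-0.02)

Cross-section at z=3: (-1.49,-8.60) (8.65,-3.20) (7.57,5.34) (6.67,7.03) (-0.86,-0.02)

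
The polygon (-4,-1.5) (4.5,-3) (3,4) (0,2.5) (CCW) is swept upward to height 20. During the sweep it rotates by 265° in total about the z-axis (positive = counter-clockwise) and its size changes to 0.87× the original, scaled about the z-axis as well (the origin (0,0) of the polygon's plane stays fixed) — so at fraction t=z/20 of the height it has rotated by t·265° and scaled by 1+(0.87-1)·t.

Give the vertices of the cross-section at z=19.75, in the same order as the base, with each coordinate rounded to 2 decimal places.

Cross-section at z=19.75: (-0.79,3.64) (-3.15,-3.50) (3.07,-3.09) (2.16,-0.32)

t = z/height = 19.75/20 = 0.9875
s = 1 + (scale-1)·z/height = 1 + (0.87-1)·19.75/20 = 0.871625
θ = twist·z/height = 265°·19.75/20 = 261.6875° = 4.567308 rad
cos θ = -0.144572, sin θ = -0.989494 (intermediates below are computed at full precision and shown rounded to 5 d.p.)
v1: (-4,-1.5) → rotate → (-0.90595,4.17484) → ×s → (-0.78965,3.63889) → (-0.79,3.64)
v2: (4.5,-3) → rotate → (-3.61906,-4.01901) → ×s → (-3.15446,-3.50307) → (-3.15,-3.50)
v3: (3,4) → rotate → (3.52426,-3.54677) → ×s → (3.07183,-3.09145) → (3.07,-3.09)
v4: (0,2.5) → rotate → (2.47374,-0.36143) → ×s → (2.15617,-0.31503) → (2.16,-0.32)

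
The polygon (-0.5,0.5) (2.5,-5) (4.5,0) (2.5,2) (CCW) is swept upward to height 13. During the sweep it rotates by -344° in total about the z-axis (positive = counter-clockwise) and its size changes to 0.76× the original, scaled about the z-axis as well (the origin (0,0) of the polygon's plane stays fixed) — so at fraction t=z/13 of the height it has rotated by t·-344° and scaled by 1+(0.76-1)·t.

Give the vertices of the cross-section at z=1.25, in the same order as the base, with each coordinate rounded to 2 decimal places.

t = z/height = 1.25/13 = 0.0961538
s = 1 + (scale-1)·z/height = 1 + (0.76-1)·1.25/13 = 0.976923
θ = twist·z/height = -344°·1.25/13 = -33.0769° = -0.577301 rad
cos θ = 0.837939, sin θ = -0.545765 (intermediates below are computed at full precision and shown rounded to 5 d.p.)
v1: (-0.5,0.5) → rotate → (-0.14609,0.69185) → ×s → (-0.14272,0.67589) → (-0.14,0.68)
v2: (2.5,-5) → rotate → (-0.63398,-5.55410) → ×s → (-0.61935,-5.42593) → (-0.62,-5.43)
v3: (4.5,0) → rotate → (3.77072,-2.45594) → ×s → (3.68371,-2.39926) → (3.68,-2.40)
v4: (2.5,2) → rotate → (3.18638,0.31147) → ×s → (3.11284,0.30428) → (3.11,0.30)

Cross-section at z=1.25: (-0.14,0.68) (-0.62,-5.43) (3.68,-2.40) (3.11,0.30)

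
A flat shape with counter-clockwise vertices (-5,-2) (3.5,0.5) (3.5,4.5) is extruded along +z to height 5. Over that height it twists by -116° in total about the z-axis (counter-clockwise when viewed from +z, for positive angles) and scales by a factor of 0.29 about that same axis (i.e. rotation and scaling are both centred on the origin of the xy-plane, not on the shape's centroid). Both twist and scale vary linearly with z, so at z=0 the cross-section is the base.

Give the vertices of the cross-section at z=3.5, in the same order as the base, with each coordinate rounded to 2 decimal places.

Cross-section at z=3.5: (-1.38,2.33) (0.52,-1.70) (2.51,-1.39)

t = z/height = 3.5/5 = 0.7
s = 1 + (scale-1)·z/height = 1 + (0.29-1)·3.5/5 = 0.503000
θ = twist·z/height = -116°·3.5/5 = -81.2000° = -1.417207 rad
cos θ = 0.152986, sin θ = -0.988228 (intermediates below are computed at full precision and shown rounded to 5 d.p.)
v1: (-5,-2) → rotate → (-2.74139,4.63517) → ×s → (-1.37892,2.33149) → (-1.38,2.33)
v2: (3.5,0.5) → rotate → (1.02956,-3.38231) → ×s → (0.51787,-1.70130) → (0.52,-1.70)
v3: (3.5,4.5) → rotate → (4.98248,-2.77036) → ×s → (2.50619,-1.39349) → (2.51,-1.39)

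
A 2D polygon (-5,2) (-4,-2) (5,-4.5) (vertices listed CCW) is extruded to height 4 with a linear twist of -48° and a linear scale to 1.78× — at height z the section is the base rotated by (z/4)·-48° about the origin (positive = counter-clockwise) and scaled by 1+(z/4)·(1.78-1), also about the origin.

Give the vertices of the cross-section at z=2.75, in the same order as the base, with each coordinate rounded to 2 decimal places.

Cross-section at z=2.75: (-4.77,6.76) (-6.83,0.77) (2.68,-9.98)

t = z/height = 2.75/4 = 0.6875
s = 1 + (scale-1)·z/height = 1 + (1.78-1)·2.75/4 = 1.536250
θ = twist·z/height = -48°·2.75/4 = -33.0000° = -0.575959 rad
cos θ = 0.838671, sin θ = -0.544639 (intermediates below are computed at full precision and shown rounded to 5 d.p.)
v1: (-5,2) → rotate → (-3.10407,4.40054) → ×s → (-4.76863,6.76032) → (-4.77,6.76)
v2: (-4,-2) → rotate → (-4.44396,0.50122) → ×s → (-6.82703,0.76999) → (-6.83,0.77)
v3: (5,-4.5) → rotate → (1.74248,-6.49721) → ×s → (2.67688,-9.98134) → (2.68,-9.98)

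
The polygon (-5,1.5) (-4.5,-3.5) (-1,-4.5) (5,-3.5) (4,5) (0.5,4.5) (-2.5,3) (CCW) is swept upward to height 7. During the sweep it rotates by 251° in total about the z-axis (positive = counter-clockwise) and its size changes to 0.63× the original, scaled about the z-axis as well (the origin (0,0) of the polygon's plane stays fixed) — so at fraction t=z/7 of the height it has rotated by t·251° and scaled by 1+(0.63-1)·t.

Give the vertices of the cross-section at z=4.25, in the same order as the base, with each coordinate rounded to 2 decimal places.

t = z/height = 4.25/7 = 0.607143
s = 1 + (scale-1)·z/height = 1 + (0.63-1)·4.25/7 = 0.775357
θ = twist·z/height = 251°·4.25/7 = 152.3929° = 2.659757 rad
cos θ = -0.886146, sin θ = 0.463407 (intermediates below are computed at full precision and shown rounded to 5 d.p.)
v1: (-5,1.5) → rotate → (3.73562,-3.64625) → ×s → (2.89644,-2.82715) → (2.90,-2.83)
v2: (-4.5,-3.5) → rotate → (5.60958,1.01618) → ×s → (4.34943,0.78790) → (4.35,0.79)
v3: (-1,-4.5) → rotate → (2.97148,3.52425) → ×s → (2.30395,2.73255) → (2.30,2.73)
v4: (5,-3.5) → rotate → (-2.80881,5.41854) → ×s → (-2.17783,4.20131) → (-2.18,4.20)
v5: (4,5) → rotate → (-5.86162,-2.57710) → ×s → (-4.54485,-1.99818) → (-4.54,-2.00)
v6: (0.5,4.5) → rotate → (-2.52840,-3.75595) → ×s → (-1.96041,-2.91220) → (-1.96,-2.91)
v7: (-2.5,3) → rotate → (0.82515,-3.81695) → ×s → (0.63978,-2.95950) → (0.64,-2.96)

Cross-section at z=4.25: (2.90,-2.83) (4.35,0.79) (2.30,2.73) (-2.18,4.20) (-4.54,-2.00) (-1.96,-2.91) (0.64,-2.96)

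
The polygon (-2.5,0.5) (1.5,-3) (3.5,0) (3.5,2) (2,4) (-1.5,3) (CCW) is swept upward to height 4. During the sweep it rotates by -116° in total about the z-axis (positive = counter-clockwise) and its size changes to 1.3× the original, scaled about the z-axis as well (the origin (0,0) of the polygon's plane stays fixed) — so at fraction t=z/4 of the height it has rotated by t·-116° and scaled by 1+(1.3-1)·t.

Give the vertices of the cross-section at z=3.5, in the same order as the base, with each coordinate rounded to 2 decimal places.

t = z/height = 3.5/4 = 0.875
s = 1 + (scale-1)·z/height = 1 + (1.3-1)·3.5/4 = 1.262500
θ = twist·z/height = -116°·3.5/4 = -101.5000° = -1.771509 rad
cos θ = -0.199368, sin θ = -0.979925 (intermediates below are computed at full precision and shown rounded to 5 d.p.)
v1: (-2.5,0.5) → rotate → (0.98838,2.35013) → ×s → (1.24783,2.96704) → (1.25,2.97)
v2: (1.5,-3) → rotate → (-3.23883,-0.87178) → ×s → (-4.08902,-1.10063) → (-4.09,-1.10)
v3: (3.5,0) → rotate → (-0.69779,-3.42974) → ×s → (-0.88096,-4.33004) → (-0.88,-4.33)
v4: (3.5,2) → rotate → (1.26206,-3.82847) → ×s → (1.59335,-4.83345) → (1.59,-4.83)
v5: (2,4) → rotate → (3.52096,-2.75732) → ×s → (4.44522,-3.48112) → (4.45,-3.48)
v6: (-1.5,3) → rotate → (3.23883,0.87178) → ×s → (4.08902,1.10063) → (4.09,1.10)

Cross-section at z=3.5: (1.25,2.97) (-4.09,-1.10) (-0.88,-4.33) (1.59,-4.83) (4.45,-3.48) (4.09,1.10)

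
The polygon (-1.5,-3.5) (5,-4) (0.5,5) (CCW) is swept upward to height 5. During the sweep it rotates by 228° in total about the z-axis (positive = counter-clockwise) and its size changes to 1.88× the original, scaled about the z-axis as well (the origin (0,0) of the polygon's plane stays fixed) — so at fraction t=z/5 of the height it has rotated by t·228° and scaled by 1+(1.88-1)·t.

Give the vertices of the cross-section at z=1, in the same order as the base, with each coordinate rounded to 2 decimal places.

Cross-section at z=1: (1.71,-4.14) (7.47,0.91) (-3.79,4.53)

t = z/height = 1/5 = 0.2
s = 1 + (scale-1)·z/height = 1 + (1.88-1)·1/5 = 1.176000
θ = twist·z/height = 228°·1/5 = 45.6000° = 0.795870 rad
cos θ = 0.699663, sin θ = 0.714473 (intermediates below are computed at full precision and shown rounded to 5 d.p.)
v1: (-1.5,-3.5) → rotate → (1.45116,-3.52053) → ×s → (1.70656,-4.14014) → (1.71,-4.14)
v2: (5,-4) → rotate → (6.35621,0.77371) → ×s → (7.47490,0.90988) → (7.47,0.91)
v3: (0.5,5) → rotate → (-3.22253,3.85555) → ×s → (-3.78970,4.53413) → (-3.79,4.53)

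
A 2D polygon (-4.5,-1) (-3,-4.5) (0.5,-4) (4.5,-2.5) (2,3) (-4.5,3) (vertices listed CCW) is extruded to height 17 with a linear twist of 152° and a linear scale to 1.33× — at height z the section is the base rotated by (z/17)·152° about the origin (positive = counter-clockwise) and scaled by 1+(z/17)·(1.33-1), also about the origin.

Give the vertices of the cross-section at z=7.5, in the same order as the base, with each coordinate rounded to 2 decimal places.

Cross-section at z=7.5: (-0.95,-5.19) (3.41,-5.17) (4.44,-1.26) (4.65,3.63) (-2.27,3.45) (-5.17,-3.41)

t = z/height = 7.5/17 = 0.441176
s = 1 + (scale-1)·z/height = 1 + (1.33-1)·7.5/17 = 1.145588
θ = twist·z/height = 152°·7.5/17 = 67.0588° = 1.170397 rad
cos θ = 0.389786, sin θ = 0.920906 (intermediates below are computed at full precision and shown rounded to 5 d.p.)
v1: (-4.5,-1) → rotate → (-0.83313,-4.53386) → ×s → (-0.95442,-5.19394) → (-0.95,-5.19)
v2: (-3,-4.5) → rotate → (2.97472,-4.51675) → ×s → (3.40780,-5.17434) → (3.41,-5.17)
v3: (0.5,-4) → rotate → (3.87852,-1.09869) → ×s → (4.44318,-1.25865) → (4.44,-1.26)
v4: (4.5,-2.5) → rotate → (4.05630,3.16961) → ×s → (4.64685,3.63107) → (4.65,3.63)
v5: (2,3) → rotate → (-1.98314,3.01117) → ×s → (-2.27187,3.44956) → (-2.27,3.45)
v6: (-4.5,3) → rotate → (-4.51675,-2.97472) → ×s → (-5.17434,-3.40780) → (-5.17,-3.41)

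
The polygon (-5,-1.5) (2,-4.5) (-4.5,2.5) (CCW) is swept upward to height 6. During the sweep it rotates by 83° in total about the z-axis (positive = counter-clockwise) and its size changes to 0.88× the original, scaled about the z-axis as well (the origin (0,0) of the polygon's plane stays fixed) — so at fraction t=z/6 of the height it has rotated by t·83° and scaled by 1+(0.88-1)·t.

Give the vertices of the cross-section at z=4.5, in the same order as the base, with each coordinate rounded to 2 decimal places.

t = z/height = 4.5/6 = 0.75
s = 1 + (scale-1)·z/height = 1 + (0.88-1)·4.5/6 = 0.910000
θ = twist·z/height = 83°·4.5/6 = 62.2500° = 1.086467 rad
cos θ = 0.465615, sin θ = 0.884988 (intermediates below are computed at full precision and shown rounded to 5 d.p.)
v1: (-5,-1.5) → rotate → (-1.00059,-5.12336) → ×s → (-0.91054,-4.66226) → (-0.91,-4.66)
v2: (2,-4.5) → rotate → (4.91367,-0.32529) → ×s → (4.47144,-0.29601) → (4.47,-0.30)
v3: (-4.5,2.5) → rotate → (-4.30773,-2.81841) → ×s → (-3.92004,-2.56475) → (-3.92,-2.56)

Cross-section at z=4.5: (-0.91,-4.66) (4.47,-0.30) (-3.92,-2.56)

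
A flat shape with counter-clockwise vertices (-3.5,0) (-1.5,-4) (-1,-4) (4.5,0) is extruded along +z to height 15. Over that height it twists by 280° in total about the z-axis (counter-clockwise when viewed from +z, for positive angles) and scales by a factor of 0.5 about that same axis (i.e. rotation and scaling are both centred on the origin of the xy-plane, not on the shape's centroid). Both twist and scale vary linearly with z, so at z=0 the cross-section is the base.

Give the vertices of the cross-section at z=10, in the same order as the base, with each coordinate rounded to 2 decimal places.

Cross-section at z=10: (2.32,0.27) (0.68,2.76) (0.35,2.73) (-2.98,-0.35)

t = z/height = 10/15 = 0.666667
s = 1 + (scale-1)·z/height = 1 + (0.5-1)·10/15 = 0.666667
θ = twist·z/height = 280°·10/15 = 186.6667° = 3.257948 rad
cos θ = -0.993238, sin θ = -0.116093 (intermediates below are computed at full precision and shown rounded to 5 d.p.)
v1: (-3.5,0) → rotate → (3.47633,0.40633) → ×s → (2.31756,0.27088) → (2.32,0.27)
v2: (-1.5,-4) → rotate → (1.02549,4.14709) → ×s → (0.68366,2.76473) → (0.68,2.76)
v3: (-1,-4) → rotate → (0.52887,4.08905) → ×s → (0.35258,2.72603) → (0.35,2.73)
v4: (4.5,0) → rotate → (-4.46957,-0.52242) → ×s → (-2.97972,-0.34828) → (-2.98,-0.35)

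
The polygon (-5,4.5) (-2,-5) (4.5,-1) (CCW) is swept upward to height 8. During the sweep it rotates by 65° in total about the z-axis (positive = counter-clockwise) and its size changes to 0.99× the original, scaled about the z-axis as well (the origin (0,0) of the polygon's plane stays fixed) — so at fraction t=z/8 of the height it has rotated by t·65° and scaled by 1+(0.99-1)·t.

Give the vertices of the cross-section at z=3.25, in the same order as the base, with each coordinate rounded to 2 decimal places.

Cross-section at z=3.25: (-6.45,1.80) (0.43,-5.35) (4.46,1.10)

t = z/height = 3.25/8 = 0.40625
s = 1 + (scale-1)·z/height = 1 + (0.99-1)·3.25/8 = 0.995938
θ = twist·z/height = 65°·3.25/8 = 26.4063° = 0.460876 rad
cos θ = 0.895663, sin θ = 0.444733 (intermediates below are computed at full precision and shown rounded to 5 d.p.)
v1: (-5,4.5) → rotate → (-6.47961,1.80682) → ×s → (-6.45329,1.79948) → (-6.45,1.80)
v2: (-2,-5) → rotate → (0.43234,-5.36778) → ×s → (0.43058,-5.34598) → (0.43,-5.35)
v3: (4.5,-1) → rotate → (4.47522,1.10563) → ×s → (4.45704,1.10114) → (4.46,1.10)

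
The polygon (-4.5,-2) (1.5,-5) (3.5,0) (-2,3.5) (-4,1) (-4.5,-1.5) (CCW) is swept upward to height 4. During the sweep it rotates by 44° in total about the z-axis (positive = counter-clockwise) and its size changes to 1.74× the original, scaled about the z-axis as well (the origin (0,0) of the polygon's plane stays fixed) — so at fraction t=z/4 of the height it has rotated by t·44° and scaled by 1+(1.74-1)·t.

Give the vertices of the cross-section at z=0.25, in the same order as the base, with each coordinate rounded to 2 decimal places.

t = z/height = 0.25/4 = 0.0625
s = 1 + (scale-1)·z/height = 1 + (1.74-1)·0.25/4 = 1.046250
θ = twist·z/height = 44°·0.25/4 = 2.7500° = 0.047997 rad
cos θ = 0.998848, sin θ = 0.047978 (intermediates below are computed at full precision and shown rounded to 5 d.p.)
v1: (-4.5,-2) → rotate → (-4.39886,-2.21360) → ×s → (-4.60231,-2.31598) → (-4.60,-2.32)
v2: (1.5,-5) → rotate → (1.73816,-4.92227) → ×s → (1.81855,-5.14993) → (1.82,-5.15)
v3: (3.5,0) → rotate → (3.49597,0.16792) → ×s → (3.65766,0.17569) → (3.66,0.18)
v4: (-2,3.5) → rotate → (-2.16562,3.40001) → ×s → (-2.26578,3.55726) → (-2.27,3.56)
v5: (-4,1) → rotate → (-4.04337,0.80694) → ×s → (-4.23038,0.84426) → (-4.23,0.84)
v6: (-4.5,-1.5) → rotate → (-4.42285,-1.71417) → ×s → (-4.62741,-1.79345) → (-4.63,-1.79)

Cross-section at z=0.25: (-4.60,-2.32) (1.82,-5.15) (3.66,0.18) (-2.27,3.56) (-4.23,0.84) (-4.63,-1.79)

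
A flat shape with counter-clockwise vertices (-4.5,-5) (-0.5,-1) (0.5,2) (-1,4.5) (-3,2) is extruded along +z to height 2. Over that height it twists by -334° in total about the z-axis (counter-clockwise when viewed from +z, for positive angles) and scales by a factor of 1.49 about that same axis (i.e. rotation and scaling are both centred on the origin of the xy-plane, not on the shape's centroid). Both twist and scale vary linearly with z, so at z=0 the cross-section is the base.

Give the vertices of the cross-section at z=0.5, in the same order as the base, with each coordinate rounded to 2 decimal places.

Cross-section at z=0.5: (-6.15,4.38) (-1.18,0.43) (2.29,-0.30) (4.89,1.69) (1.85,3.60)

t = z/height = 0.5/2 = 0.25
s = 1 + (scale-1)·z/height = 1 + (1.49-1)·0.5/2 = 1.122500
θ = twist·z/height = -334°·0.5/2 = -83.5000° = -1.457350 rad
cos θ = 0.113203, sin θ = -0.993572 (intermediates below are computed at full precision and shown rounded to 5 d.p.)
v1: (-4.5,-5) → rotate → (-5.47727,3.90506) → ×s → (-6.14824,4.38343) → (-6.15,4.38)
v2: (-0.5,-1) → rotate → (-1.05017,0.38358) → ×s → (-1.17882,0.43057) → (-1.18,0.43)
v3: (0.5,2) → rotate → (2.04375,-0.27038) → ×s → (2.29410,-0.30350) → (2.29,-0.30)
v4: (-1,4.5) → rotate → (4.35787,1.50299) → ×s → (4.89171,1.68710) → (4.89,1.69)
v5: (-3,2) → rotate → (1.64753,3.20712) → ×s → (1.84936,3.59999) → (1.85,3.60)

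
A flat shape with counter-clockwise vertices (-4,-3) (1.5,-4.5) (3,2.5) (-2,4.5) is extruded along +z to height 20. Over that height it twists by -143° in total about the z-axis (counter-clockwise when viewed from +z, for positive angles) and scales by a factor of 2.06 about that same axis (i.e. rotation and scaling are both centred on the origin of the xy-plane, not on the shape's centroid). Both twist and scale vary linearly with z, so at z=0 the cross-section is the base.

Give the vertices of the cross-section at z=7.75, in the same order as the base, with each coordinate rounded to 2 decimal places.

Cross-section at z=7.75: (-6.69,2.24) (-4.03,-5.35) (5.31,-1.48) (3.62,5.93)

t = z/height = 7.75/20 = 0.3875
s = 1 + (scale-1)·z/height = 1 + (2.06-1)·7.75/20 = 1.410750
θ = twist·z/height = -143°·7.75/20 = -55.4125° = -0.967131 rad
cos θ = 0.567664, sin θ = -0.823260 (intermediates below are computed at full precision and shown rounded to 5 d.p.)
v1: (-4,-3) → rotate → (-4.74044,1.59005) → ×s → (-6.68757,2.24316) → (-6.69,2.24)
v2: (1.5,-4.5) → rotate → (-2.85317,-3.78938) → ×s → (-4.02512,-5.34587) → (-4.03,-5.35)
v3: (3,2.5) → rotate → (3.76114,-1.05062) → ×s → (5.30603,-1.48216) → (5.31,-1.48)
v4: (-2,4.5) → rotate → (2.56934,4.20101) → ×s → (3.62470,5.92657) → (3.62,5.93)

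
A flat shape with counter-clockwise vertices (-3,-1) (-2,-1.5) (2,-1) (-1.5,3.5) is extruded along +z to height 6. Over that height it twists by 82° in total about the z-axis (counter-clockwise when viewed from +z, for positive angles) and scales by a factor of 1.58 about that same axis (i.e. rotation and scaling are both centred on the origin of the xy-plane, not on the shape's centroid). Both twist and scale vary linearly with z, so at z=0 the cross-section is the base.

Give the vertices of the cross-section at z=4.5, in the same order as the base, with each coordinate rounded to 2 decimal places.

t = z/height = 4.5/6 = 0.75
s = 1 + (scale-1)·z/height = 1 + (1.58-1)·4.5/6 = 1.435000
θ = twist·z/height = 82°·4.5/6 = 61.5000° = 1.073377 rad
cos θ = 0.477159, sin θ = 0.878817 (intermediates below are computed at full precision and shown rounded to 5 d.p.)
v1: (-3,-1) → rotate → (-0.55266,-3.11361) → ×s → (-0.79307,-4.46803) → (-0.79,-4.47)
v2: (-2,-1.5) → rotate → (0.36391,-2.47337) → ×s → (0.52221,-3.54929) → (0.52,-3.55)
v3: (2,-1) → rotate → (1.83313,1.28048) → ×s → (2.63055,1.83748) → (2.63,1.84)
v4: (-1.5,3.5) → rotate → (-3.79160,0.35183) → ×s → (-5.44094,0.50488) → (-5.44,0.50)

Cross-section at z=4.5: (-0.79,-4.47) (0.52,-3.55) (2.63,1.84) (-5.44,0.50)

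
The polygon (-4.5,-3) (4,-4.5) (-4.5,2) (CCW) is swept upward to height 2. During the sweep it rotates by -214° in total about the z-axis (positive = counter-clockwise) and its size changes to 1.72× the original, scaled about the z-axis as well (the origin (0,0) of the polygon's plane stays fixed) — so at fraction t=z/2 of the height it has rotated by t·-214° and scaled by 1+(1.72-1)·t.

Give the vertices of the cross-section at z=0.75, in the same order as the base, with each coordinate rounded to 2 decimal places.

Cross-section at z=0.75: (-4.72,4.99) (-4.77,-5.97) (1.54,6.06)

t = z/height = 0.75/2 = 0.375
s = 1 + (scale-1)·z/height = 1 + (1.72-1)·0.75/2 = 1.270000
θ = twist·z/height = -214°·0.75/2 = -80.2500° = -1.400627 rad
cos θ = 0.169350, sin θ = -0.985556 (intermediates below are computed at full precision and shown rounded to 5 d.p.)
v1: (-4.5,-3) → rotate → (-3.71874,3.92695) → ×s → (-4.72280,4.98723) → (-4.72,4.99)
v2: (4,-4.5) → rotate → (-3.75760,-4.70430) → ×s → (-4.77216,-5.97446) → (-4.77,-5.97)
v3: (-4.5,2) → rotate → (1.20904,4.77370) → ×s → (1.53548,6.06260) → (1.54,6.06)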